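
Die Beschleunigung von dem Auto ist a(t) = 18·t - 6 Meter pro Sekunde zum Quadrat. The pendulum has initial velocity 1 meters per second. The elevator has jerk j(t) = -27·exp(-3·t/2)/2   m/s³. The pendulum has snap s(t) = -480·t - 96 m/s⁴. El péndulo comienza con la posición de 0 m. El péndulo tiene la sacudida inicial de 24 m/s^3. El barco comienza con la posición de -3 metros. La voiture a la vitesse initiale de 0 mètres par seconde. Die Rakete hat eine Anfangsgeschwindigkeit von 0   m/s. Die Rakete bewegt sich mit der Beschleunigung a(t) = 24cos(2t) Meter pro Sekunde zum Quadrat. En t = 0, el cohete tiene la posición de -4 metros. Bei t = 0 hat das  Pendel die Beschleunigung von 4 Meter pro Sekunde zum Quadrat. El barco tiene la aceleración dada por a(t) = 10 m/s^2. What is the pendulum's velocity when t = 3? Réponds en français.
Pour résoudre ceci, nous devons prendre 3 primitives de notre équation du snap s(t) = -480·t - 96. En intégrant le snap et en utilisant la condition initiale j(0) = 24, nous obtenons j(t) = -240·t^2 - 96·t + 24. En prenant ∫j(t)dt et en appliquant a(0) = 4, nous trouvons a(t) = -80·t^3 - 48·t^2 + 24·t + 4. L'intégrale de l'accélération, avec v(0) = 1, donne la vitesse: v(t) = -20·t^4 - 16·t^3 + 12·t^2 + 4·t + 1. En utilisant v(t) = -20·t^4 - 16·t^3 + 12·t^2 + 4·t + 1 et en substituant t = 3, nous trouvons v = -1931.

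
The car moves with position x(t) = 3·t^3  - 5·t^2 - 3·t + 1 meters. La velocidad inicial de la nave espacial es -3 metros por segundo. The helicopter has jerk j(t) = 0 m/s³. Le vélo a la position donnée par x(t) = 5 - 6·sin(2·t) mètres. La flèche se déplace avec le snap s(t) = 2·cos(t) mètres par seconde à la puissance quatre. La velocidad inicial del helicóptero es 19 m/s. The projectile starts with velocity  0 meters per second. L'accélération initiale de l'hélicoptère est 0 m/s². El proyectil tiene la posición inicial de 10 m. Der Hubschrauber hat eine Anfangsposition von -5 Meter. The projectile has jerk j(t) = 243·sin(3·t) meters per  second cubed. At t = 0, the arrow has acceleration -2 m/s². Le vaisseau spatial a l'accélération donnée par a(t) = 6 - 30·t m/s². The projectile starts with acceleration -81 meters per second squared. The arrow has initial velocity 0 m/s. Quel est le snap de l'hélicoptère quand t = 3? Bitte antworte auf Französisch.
Nous devons dériver notre équation du jerk j(t) = 0 1 fois. En dérivant le jerk, nous obtenons le snap: s(t) = 0. De l'équation du snap s(t) = 0, nous substituons t = 3 pour obtenir s = 0.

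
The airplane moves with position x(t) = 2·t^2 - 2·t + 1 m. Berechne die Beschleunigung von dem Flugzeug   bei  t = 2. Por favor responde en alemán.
Ausgehend von der Position x(t) = 2·t^2 - 2·t + 1, nehmen wir 2 Ableitungen. Mit d/dt von x(t) finden wir v(t) = 4·t - 2. Die Ableitung von der Geschwindigkeit ergibt die Beschleunigung: a(t) = 4. Wir haben die Beschleunigung a(t) = 4. Durch Einsetzen von t = 2: a(2) = 4.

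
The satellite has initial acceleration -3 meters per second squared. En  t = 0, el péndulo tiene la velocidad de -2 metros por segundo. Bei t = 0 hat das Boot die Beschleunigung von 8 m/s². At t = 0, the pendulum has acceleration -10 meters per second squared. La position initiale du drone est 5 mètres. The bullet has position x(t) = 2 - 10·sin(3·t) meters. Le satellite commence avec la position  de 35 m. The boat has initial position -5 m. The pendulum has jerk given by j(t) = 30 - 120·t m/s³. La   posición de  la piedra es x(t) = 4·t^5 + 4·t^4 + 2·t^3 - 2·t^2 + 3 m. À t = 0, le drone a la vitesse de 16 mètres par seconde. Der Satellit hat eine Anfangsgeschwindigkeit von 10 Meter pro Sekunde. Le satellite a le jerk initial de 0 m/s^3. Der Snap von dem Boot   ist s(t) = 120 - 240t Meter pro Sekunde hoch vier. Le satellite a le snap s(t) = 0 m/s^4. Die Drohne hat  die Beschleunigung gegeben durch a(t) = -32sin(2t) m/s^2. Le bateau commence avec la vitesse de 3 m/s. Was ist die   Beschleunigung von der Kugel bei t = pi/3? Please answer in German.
Ausgehend von der Position x(t) = 2 - 10·sin(3·t), nehmen wir 2 Ableitungen. Durch Ableiten von der Position erhalten wir die Geschwindigkeit: v(t) = -30·cos(3·t). Durch Ableiten von der Geschwindigkeit erhalten wir die Beschleunigung: a(t) = 90·sin(3·t). Wir haben die Beschleunigung a(t) = 90·sin(3·t). Durch Einsetzen von t = pi/3: a(pi/3) = 0.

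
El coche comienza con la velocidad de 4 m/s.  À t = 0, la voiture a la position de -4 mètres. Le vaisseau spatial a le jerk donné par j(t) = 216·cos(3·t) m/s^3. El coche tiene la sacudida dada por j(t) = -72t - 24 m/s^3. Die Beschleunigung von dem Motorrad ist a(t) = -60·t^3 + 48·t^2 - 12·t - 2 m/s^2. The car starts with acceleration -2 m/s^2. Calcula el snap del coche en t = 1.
Partiendo de la sacudida j(t) = -72·t - 24, tomamos 1 derivada. Derivando la sacudida, obtenemos el snap: s(t) = -72. Tenemos el snap s(t) = -72. Sustituyendo t = 1: s(1) = -72.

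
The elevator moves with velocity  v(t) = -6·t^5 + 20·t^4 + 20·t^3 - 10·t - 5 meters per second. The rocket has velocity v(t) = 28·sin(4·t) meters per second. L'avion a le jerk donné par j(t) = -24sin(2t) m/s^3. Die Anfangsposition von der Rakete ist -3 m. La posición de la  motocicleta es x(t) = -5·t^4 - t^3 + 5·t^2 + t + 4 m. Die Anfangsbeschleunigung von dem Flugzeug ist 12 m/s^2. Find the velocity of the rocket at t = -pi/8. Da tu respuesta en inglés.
From the given velocity equation v(t) = 28·sin(4·t), we substitute t = -pi/8 to get v = -28.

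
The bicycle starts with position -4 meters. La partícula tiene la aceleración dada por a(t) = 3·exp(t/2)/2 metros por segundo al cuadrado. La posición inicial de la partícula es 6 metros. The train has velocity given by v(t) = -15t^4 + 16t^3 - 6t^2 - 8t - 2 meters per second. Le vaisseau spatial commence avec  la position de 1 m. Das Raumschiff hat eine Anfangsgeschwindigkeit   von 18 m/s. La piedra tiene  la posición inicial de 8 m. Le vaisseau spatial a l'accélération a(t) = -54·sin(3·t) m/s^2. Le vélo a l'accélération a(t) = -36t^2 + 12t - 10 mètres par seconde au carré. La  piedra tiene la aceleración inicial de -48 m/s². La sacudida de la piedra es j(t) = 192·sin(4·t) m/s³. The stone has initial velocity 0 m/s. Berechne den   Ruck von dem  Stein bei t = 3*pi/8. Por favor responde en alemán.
Mit j(t) = 192·sin(4·t) und Einsetzen von t = 3*pi/8, finden wir j = -192.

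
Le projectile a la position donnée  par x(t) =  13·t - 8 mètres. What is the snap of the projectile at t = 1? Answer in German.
Um dies zu lösen, müssen wir 4 Ableitungen unserer Gleichung für die Position x(t) = 13·t - 8 nehmen. Durch Ableiten von der Position erhalten wir die Geschwindigkeit: v(t) = 13. Durch Ableiten von der Geschwindigkeit erhalten wir die Beschleunigung: a(t) = 0. Mit d/dt von a(t) finden wir j(t) = 0. Mit d/dt von j(t) finden wir s(t) = 0. Aus der Gleichung für den Snap s(t) = 0, setzen wir t = 1 ein und erhalten s = 0.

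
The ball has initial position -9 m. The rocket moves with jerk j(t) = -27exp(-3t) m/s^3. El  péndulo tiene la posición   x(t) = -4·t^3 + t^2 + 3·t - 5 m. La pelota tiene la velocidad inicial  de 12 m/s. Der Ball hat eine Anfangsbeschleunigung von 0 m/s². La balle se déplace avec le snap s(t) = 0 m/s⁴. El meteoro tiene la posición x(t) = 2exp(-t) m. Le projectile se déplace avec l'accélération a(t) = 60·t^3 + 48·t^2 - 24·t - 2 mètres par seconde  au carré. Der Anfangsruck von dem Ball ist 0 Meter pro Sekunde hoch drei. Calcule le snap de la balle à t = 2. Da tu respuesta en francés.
En utilisant s(t) = 0 et en substituant t = 2, nous trouvons s = 0.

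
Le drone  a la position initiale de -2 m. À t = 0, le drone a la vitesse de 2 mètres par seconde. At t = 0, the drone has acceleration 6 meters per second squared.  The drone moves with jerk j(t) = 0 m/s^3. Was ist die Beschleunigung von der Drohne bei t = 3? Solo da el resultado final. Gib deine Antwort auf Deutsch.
Die Beschleunigung bei t = 3 ist a = 6.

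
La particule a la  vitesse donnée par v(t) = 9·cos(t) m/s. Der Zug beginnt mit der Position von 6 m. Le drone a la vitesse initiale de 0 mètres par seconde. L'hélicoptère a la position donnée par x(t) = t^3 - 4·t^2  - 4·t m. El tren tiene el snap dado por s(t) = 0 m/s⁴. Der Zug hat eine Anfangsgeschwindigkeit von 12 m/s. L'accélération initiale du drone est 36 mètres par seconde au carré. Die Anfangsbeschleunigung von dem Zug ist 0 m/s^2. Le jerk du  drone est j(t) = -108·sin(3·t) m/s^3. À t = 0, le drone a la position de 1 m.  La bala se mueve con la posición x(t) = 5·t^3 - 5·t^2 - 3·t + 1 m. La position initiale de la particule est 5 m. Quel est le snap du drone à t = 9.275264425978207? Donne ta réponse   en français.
En partant du jerk j(t) = -108·sin(3·t), nous prenons 1 dérivée. En dérivant le jerk, nous obtenons le snap: s(t) = -324·cos(3·t). Nous avons le snap s(t) = -324·cos(3·t). En substituant t = 9.275264425978207: s(9.275264425978207) = 291.950221327621.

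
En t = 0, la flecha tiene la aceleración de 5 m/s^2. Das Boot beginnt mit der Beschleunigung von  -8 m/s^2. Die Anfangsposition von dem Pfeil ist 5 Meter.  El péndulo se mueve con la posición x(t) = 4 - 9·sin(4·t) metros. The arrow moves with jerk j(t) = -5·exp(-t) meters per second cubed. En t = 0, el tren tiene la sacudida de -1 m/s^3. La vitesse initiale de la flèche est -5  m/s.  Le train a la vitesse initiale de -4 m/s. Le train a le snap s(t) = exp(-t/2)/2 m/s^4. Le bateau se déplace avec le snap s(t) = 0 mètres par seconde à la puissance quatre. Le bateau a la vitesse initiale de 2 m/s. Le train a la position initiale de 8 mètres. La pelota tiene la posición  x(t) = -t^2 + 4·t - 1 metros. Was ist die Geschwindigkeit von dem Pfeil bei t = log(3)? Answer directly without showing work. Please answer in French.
La vitesse à t = log(3) est v = -5/3.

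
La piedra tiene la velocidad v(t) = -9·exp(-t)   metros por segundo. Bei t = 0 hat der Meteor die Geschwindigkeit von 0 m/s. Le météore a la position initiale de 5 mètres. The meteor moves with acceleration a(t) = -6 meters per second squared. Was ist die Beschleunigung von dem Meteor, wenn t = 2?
Mit a(t) = -6 und Einsetzen von t = 2, finden wir a = -6.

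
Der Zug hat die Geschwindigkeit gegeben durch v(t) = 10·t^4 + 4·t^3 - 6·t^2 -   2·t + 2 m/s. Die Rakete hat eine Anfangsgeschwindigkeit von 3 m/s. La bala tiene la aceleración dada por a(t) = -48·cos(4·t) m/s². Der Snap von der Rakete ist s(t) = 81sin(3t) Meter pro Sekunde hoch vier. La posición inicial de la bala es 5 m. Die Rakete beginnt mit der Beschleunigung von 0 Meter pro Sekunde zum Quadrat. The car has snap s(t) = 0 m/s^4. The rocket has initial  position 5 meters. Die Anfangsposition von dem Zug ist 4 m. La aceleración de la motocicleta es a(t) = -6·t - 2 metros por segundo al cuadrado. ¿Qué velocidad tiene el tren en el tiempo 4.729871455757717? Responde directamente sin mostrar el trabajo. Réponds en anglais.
The velocity at t = 4.729871455757717 is v = 5286.49335579428.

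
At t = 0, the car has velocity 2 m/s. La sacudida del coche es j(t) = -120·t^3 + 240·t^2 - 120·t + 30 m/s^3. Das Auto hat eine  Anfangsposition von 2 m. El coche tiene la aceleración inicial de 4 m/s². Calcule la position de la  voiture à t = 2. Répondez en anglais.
Starting from jerk j(t) = -120·t^3 + 240·t^2 - 120·t + 30, we take 3 antiderivatives. Finding the antiderivative of j(t) and using a(0) = 4: a(t) = -30·t^4 + 80·t^3 - 60·t^2 + 30·t + 4. The integral of acceleration is velocity. Using v(0) = 2, we get v(t) = -6·t^5 + 20·t^4 - 20·t^3 + 15·t^2 + 4·t + 2. Integrating velocity and using the initial condition x(0) = 2, we get x(t) = -t^6 + 4·t^5 - 5·t^4 + 5·t^3 + 2·t^2 + 2·t + 2. From the given position equation x(t) = -t^6 + 4·t^5 - 5·t^4 + 5·t^3 + 2·t^2 + 2·t + 2, we substitute t = 2 to get x = 38.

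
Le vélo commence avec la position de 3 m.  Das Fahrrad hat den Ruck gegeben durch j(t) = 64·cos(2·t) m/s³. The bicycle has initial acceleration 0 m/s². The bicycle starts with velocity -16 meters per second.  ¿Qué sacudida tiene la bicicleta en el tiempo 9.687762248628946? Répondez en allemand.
Wir haben den Ruck j(t) = 64·cos(2·t). Durch Einsetzen von t = 9.687762248628946: j(9.687762248628946) = 55.3496366755457.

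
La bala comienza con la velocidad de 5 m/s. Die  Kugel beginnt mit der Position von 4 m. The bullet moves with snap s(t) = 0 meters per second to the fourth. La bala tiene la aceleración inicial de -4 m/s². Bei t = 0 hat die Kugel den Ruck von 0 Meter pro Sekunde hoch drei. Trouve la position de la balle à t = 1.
En partant du snap s(t) = 0, nous prenons 4 primitives. En intégrant le snap et en utilisant la condition initiale j(0) = 0, nous obtenons j(t) = 0. En intégrant le jerk et en utilisant la condition initiale a(0) = -4, nous obtenons a(t) = -4. En intégrant l'accélération et en utilisant la condition initiale v(0) = 5, nous obtenons v(t) = 5 - 4·t. En prenant ∫v(t)dt et en appliquant x(0) = 4, nous trouvons x(t) = -2·t^2 + 5·t + 4. En utilisant x(t) = -2·t^2 + 5·t + 4 et en substituant t = 1, nous trouvons x = 7.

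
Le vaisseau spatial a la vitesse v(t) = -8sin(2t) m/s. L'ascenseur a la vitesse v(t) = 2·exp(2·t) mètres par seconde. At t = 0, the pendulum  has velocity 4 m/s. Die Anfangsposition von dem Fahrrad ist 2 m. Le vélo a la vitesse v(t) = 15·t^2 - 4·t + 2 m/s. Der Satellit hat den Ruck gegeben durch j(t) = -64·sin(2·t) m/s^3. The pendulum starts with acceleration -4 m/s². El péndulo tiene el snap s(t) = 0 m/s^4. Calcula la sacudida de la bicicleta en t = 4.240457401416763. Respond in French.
Nous devons dériver notre équation de la vitesse v(t) = 15·t^2 - 4·t + 2 2 fois. La dérivée de la vitesse donne l'accélération: a(t) = 30·t - 4. En dérivant l'accélération, nous obtenons le jerk: j(t) = 30. Nous avons le jerk j(t) = 30. En substituant t = 4.240457401416763: j(4.240457401416763) = 30.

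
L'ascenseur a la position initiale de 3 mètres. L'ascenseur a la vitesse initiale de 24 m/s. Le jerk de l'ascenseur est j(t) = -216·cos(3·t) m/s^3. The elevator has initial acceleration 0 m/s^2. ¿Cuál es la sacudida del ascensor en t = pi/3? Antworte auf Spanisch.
Usando j(t) = -216·cos(3·t) y sustituyendo t = pi/3, encontramos j = 216.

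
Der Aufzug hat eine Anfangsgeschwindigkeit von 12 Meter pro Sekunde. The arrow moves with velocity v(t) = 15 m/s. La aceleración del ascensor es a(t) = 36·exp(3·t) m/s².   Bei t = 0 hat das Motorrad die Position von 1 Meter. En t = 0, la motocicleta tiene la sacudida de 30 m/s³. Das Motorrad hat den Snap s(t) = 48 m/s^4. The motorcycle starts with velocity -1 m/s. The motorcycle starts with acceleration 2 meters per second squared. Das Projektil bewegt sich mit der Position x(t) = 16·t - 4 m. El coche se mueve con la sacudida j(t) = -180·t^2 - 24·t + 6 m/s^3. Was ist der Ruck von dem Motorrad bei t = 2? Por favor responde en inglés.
To find the answer, we compute 1 antiderivative of s(t) = 48. The integral of snap is jerk. Using j(0) = 30, we get j(t) = 48·t + 30. Using j(t) = 48·t + 30 and substituting t = 2, we find j = 126.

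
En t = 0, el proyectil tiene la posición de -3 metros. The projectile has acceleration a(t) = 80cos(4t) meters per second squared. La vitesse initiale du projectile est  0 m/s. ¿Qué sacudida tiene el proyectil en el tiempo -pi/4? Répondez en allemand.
Ausgehend von der Beschleunigung a(t) = 80·cos(4·t), nehmen wir 1 Ableitung. Die Ableitung von der Beschleunigung ergibt den Ruck: j(t) = -320·sin(4·t). Wir haben den Ruck j(t) = -320·sin(4·t). Durch Einsetzen von t = -pi/4: j(-pi/4) = 0.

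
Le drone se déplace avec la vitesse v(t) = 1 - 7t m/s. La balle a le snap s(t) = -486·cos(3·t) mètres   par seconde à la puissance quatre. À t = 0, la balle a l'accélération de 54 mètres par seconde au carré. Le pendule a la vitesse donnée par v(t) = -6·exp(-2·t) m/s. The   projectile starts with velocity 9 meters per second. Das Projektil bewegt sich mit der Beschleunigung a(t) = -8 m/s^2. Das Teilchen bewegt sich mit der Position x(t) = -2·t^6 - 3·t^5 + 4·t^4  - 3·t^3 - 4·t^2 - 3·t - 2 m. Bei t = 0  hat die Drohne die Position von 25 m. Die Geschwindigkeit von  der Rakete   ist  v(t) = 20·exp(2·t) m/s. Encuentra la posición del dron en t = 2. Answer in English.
We need to integrate our velocity equation v(t) = 1 - 7·t 1 time. Finding the antiderivative of v(t) and using x(0) = 25: x(t) = -7·t^2/2 + t + 25. We have position x(t) = -7·t^2/2 + t + 25. Substituting t = 2: x(2) = 13.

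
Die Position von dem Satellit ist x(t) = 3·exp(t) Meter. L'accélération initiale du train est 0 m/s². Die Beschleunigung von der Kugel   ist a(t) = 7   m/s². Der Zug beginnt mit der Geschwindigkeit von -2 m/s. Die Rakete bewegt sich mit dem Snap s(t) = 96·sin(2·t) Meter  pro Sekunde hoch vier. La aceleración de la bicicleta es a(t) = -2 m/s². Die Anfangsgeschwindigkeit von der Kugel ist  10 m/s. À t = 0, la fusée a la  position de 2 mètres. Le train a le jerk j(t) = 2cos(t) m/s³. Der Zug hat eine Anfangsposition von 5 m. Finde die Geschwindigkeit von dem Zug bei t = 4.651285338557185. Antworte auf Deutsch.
Um dies zu lösen, müssen wir 2 Stammfunktionen unserer Gleichung für den Ruck j(t) = 2·cos(t) finden. Mit ∫j(t)dt und Anwendung von a(0) = 0, finden wir a(t) = 2·sin(t). Das Integral von der Beschleunigung, mit v(0) = -2, ergibt die Geschwindigkeit: v(t) = -2·cos(t). Wir haben die Geschwindigkeit v(t) = -2·cos(t). Durch Einsetzen von t = 4.651285338557185: v(4.651285338557185) = 0.122131251210161.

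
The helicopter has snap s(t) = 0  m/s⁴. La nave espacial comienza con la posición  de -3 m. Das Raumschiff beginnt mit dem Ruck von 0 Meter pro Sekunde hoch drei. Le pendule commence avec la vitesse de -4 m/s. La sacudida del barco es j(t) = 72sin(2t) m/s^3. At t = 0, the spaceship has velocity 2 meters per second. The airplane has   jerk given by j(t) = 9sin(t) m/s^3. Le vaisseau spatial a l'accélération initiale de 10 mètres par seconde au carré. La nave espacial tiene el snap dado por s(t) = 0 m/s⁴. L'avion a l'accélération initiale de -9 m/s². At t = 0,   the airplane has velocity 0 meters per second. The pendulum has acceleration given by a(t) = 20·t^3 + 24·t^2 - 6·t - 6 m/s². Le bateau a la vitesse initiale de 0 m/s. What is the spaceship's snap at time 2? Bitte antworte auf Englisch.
From the given snap equation s(t) = 0, we substitute t = 2 to get s = 0.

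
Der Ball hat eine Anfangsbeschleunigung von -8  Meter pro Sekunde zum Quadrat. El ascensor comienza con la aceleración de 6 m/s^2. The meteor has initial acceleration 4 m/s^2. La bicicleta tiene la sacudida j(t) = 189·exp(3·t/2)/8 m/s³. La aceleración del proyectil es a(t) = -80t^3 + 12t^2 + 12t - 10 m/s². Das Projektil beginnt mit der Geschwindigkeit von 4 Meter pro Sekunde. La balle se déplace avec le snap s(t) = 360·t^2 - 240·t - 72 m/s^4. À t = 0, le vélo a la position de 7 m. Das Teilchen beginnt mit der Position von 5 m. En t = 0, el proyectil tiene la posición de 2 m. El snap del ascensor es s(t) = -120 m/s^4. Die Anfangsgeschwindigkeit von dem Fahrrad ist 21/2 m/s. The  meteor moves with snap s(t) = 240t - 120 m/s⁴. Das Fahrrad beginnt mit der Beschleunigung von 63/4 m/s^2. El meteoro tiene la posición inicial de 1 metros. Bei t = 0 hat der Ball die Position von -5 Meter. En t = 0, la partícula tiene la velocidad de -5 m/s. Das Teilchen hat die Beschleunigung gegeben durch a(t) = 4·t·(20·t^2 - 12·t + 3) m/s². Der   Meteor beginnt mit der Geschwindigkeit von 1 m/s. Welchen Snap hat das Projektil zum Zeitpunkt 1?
Wir müssen unsere Gleichung für die Beschleunigung a(t) = -80·t^3 + 12·t^2 + 12·t - 10 2-mal ableiten. Mit d/dt von a(t) finden wir j(t) = -240·t^2 + 24·t + 12. Durch Ableiten von dem Ruck erhalten wir den Snap: s(t) = 24 - 480·t. Mit s(t) = 24 - 480·t und Einsetzen von t = 1, finden wir s = -456.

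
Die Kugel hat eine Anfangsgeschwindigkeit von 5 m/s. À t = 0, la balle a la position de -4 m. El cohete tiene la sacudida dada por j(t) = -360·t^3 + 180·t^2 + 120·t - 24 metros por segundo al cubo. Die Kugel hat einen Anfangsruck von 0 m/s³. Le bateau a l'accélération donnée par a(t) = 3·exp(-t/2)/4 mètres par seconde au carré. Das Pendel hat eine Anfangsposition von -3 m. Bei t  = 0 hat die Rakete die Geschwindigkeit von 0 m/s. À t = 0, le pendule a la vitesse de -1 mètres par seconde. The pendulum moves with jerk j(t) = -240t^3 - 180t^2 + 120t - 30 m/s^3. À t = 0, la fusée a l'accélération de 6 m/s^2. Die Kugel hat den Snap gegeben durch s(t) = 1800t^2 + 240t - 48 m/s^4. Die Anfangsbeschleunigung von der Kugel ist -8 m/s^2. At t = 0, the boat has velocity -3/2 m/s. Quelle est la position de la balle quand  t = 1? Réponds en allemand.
Ausgehend von dem Snap s(t) = 1800·t^2 + 240·t - 48, nehmen wir 4 Stammfunktionen. Mit ∫s(t)dt und Anwendung von j(0) = 0, finden wir j(t) = 24·t·(25·t^2 + 5·t - 2). Durch Integration von dem Ruck und Verwendung der Anfangsbedingung a(0) = -8, erhalten wir a(t) = 150·t^4 + 40·t^3 - 24·t^2 - 8. Die Stammfunktion von der Beschleunigung ist die Geschwindigkeit. Mit v(0) = 5 erhalten wir v(t) = 30·t^5 + 10·t^4 - 8·t^3 - 8·t + 5. Die Stammfunktion von der Geschwindigkeit, mit x(0) = -4, ergibt die Position: x(t) = 5·t^6 + 2·t^5 - 2·t^4 - 4·t^2 + 5·t - 4. Mit x(t) = 5·t^6 + 2·t^5 - 2·t^4 - 4·t^2 + 5·t - 4 und Einsetzen von t = 1, finden wir x = 2.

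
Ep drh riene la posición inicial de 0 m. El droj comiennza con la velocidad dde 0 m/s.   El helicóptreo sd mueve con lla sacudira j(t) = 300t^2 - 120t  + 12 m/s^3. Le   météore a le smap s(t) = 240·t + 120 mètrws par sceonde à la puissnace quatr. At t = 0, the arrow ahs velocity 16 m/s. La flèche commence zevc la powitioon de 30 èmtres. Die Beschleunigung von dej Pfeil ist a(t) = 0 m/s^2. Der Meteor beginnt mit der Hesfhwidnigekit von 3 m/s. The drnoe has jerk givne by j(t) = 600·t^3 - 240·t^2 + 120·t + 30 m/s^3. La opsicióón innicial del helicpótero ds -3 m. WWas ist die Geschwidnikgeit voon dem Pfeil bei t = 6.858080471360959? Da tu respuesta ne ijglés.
To find the answer, we compute 1 integral of a(t) = 0. The antiderivative of acceleration, with v(0) = 16, gives velocity: v(t) = 16. From the given velocity equation v(t) = 16, we substitute t = 6.858080471360959 to get v = 16.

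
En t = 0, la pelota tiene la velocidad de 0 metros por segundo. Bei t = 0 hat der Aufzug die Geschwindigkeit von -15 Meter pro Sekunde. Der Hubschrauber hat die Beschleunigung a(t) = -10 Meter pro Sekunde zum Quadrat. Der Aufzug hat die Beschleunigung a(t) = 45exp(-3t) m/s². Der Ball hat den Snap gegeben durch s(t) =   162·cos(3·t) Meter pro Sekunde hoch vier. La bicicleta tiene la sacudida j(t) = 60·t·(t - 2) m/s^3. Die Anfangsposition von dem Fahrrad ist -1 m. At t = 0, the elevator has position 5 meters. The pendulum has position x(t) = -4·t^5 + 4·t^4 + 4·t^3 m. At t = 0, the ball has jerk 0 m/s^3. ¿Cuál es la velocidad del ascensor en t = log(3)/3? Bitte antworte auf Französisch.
Nous devons intégrer notre équation de l'accélération a(t) = 45·exp(-3·t) 1 fois. En intégrant l'accélération et en utilisant la condition initiale v(0) = -15, nous obtenons v(t) = -15·exp(-3·t). Nous avons la vitesse v(t) = -15·exp(-3·t). En substituant t = log(3)/3: v(log(3)/3) = -5.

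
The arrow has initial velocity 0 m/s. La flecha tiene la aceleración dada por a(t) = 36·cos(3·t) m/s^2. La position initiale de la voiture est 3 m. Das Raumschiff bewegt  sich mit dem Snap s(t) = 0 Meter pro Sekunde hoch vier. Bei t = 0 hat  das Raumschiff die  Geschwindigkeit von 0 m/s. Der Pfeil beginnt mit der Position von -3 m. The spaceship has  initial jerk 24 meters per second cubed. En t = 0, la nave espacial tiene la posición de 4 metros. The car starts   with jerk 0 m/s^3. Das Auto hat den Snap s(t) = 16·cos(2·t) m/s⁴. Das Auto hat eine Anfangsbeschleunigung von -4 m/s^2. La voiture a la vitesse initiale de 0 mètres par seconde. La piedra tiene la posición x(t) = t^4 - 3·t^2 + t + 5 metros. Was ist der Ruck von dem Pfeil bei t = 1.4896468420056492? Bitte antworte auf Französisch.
En partant de l'accélération a(t) = 36·cos(3·t), nous prenons 1 dérivée. En prenant d/dt de a(t), nous trouvons j(t) = -108·sin(3·t). Nous avons le jerk j(t) = -108·sin(3·t). En substituant t = 1.4896468420056492: j(1.4896468420056492) = 104.815349387140.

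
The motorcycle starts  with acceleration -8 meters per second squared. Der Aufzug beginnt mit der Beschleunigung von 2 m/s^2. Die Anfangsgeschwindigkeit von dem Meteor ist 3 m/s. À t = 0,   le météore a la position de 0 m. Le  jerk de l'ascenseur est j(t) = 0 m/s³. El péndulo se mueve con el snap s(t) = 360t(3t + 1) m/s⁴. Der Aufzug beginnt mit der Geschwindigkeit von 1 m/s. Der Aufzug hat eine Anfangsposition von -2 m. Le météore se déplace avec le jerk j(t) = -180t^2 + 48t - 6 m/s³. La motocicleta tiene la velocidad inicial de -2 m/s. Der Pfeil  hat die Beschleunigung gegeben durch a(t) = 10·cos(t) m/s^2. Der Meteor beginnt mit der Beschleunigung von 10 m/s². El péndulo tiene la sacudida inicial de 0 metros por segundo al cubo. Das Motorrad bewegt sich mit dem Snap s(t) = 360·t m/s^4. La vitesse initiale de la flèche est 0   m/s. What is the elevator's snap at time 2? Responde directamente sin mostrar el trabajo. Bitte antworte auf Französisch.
À t = 2, s = 0.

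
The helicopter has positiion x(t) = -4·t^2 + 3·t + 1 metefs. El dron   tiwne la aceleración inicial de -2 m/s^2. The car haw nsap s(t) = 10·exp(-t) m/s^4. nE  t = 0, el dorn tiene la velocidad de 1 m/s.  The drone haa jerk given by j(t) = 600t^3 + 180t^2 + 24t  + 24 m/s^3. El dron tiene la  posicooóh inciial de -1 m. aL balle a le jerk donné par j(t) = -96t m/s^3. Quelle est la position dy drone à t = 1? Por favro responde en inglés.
To solve this, we need to take 3 integrals of our jerk equation j(t) = 600·t^3 + 180·t^2 + 24·t + 24. Taking ∫j(t)dt and applying a(0) = -2, we find a(t) = 150·t^4 + 60·t^3 + 12·t^2 + 24·t - 2. The antiderivative of acceleration is velocity. Using v(0) = 1, we get v(t) = 30·t^5 + 15·t^4 + 4·t^3 + 12·t^2 - 2·t + 1. The antiderivative of velocity, with x(0) = -1, gives position: x(t) = 5·t^6 + 3·t^5 + t^4 + 4·t^3 - t^2 + t - 1. Using x(t) = 5·t^6 + 3·t^5 + t^4 + 4·t^3 - t^2 + t - 1 and substituting t = 1, we find x = 12.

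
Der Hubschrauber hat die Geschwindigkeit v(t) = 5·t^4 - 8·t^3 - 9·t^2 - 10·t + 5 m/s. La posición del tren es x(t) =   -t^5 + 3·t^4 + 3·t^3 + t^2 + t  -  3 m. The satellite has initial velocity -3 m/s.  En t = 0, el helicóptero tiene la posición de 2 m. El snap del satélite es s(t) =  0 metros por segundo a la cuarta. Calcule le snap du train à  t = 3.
Nous devons dériver notre équation de la position x(t) = -t^5 + 3·t^4 + 3·t^3 + t^2 + t - 3 4 fois. En prenant d/dt de x(t), nous trouvons v(t) = -5·t^4 + 12·t^3 + 9·t^2 + 2·t + 1. La dérivée de la vitesse donne l'accélération: a(t) = -20·t^3 + 36·t^2 + 18·t + 2. La dérivée de l'accélération donne le jerk: j(t) = -60·t^2 + 72·t + 18. En prenant d/dt de j(t), nous trouvons s(t) = 72 - 120·t. De l'équation du snap s(t) = 72 - 120·t, nous substituons t = 3 pour obtenir s = -288.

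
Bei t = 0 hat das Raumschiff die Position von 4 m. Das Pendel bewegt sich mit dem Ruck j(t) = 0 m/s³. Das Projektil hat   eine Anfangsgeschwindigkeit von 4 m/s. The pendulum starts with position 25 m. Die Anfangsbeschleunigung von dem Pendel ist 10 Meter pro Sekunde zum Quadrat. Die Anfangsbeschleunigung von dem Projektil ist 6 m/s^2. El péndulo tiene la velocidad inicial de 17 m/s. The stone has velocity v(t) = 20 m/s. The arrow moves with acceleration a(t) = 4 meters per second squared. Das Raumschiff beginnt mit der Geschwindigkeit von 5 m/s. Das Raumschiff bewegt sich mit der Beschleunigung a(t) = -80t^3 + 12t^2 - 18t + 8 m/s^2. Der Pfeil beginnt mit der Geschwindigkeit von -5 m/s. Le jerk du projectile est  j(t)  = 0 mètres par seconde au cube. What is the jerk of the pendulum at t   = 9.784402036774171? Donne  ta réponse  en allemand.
Wir haben den Ruck j(t) = 0. Durch Einsetzen von t = 9.784402036774171: j(9.784402036774171) = 0.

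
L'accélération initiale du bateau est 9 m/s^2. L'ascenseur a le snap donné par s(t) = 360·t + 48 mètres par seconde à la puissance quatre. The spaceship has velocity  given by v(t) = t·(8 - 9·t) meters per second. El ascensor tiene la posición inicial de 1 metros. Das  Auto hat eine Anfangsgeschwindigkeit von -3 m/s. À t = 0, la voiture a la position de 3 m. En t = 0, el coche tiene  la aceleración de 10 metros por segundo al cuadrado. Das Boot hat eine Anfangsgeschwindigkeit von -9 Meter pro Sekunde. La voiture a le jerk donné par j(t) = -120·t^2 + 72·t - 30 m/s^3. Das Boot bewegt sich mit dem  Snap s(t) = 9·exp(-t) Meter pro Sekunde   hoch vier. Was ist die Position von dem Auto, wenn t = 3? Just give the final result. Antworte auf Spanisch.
La respuesta es -339.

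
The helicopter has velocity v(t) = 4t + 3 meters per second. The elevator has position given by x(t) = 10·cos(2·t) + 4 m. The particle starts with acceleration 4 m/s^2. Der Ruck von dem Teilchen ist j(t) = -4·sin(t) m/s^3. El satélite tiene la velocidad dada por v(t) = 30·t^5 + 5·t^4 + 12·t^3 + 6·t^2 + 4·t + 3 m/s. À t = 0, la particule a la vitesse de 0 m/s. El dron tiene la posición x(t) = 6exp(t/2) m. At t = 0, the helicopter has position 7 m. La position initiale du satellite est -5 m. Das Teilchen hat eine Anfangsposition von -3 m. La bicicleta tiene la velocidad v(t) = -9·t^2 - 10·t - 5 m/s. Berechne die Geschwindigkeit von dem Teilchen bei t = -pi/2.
Ausgehend von dem Ruck j(t) = -4·sin(t), nehmen wir 2 Stammfunktionen. Die Stammfunktion von dem Ruck ist die Beschleunigung. Mit a(0) = 4 erhalten wir a(t) = 4·cos(t). Durch Integration von der Beschleunigung und Verwendung der Anfangsbedingung v(0) = 0, erhalten wir v(t) = 4·sin(t). Wir haben die Geschwindigkeit v(t) = 4·sin(t). Durch Einsetzen von t = -pi/2: v(-pi/2) = -4.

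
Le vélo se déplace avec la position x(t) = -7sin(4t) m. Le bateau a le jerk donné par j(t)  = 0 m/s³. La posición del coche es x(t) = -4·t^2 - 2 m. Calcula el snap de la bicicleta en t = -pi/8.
Partiendo de la posición x(t) = -7·sin(4·t), tomamos 4 derivadas. Tomando d/dt de x(t), encontramos v(t) = -28·cos(4·t). Derivando la velocidad, obtenemos la aceleración: a(t) = 112·sin(4·t). La derivada de la aceleración da la sacudida: j(t) = 448·cos(4·t). Tomando d/dt de j(t), encontramos s(t) = -1792·sin(4·t). Tenemos el snap s(t) = -1792·sin(4·t). Sustituyendo t = -pi/8: s(-pi/8) = 1792.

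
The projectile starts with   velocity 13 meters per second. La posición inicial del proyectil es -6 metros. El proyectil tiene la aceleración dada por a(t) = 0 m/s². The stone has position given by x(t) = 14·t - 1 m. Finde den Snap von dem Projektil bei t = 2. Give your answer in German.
Wir müssen unsere Gleichung für die Beschleunigung a(t) = 0 2-mal ableiten. Durch Ableiten von der Beschleunigung erhalten wir den Ruck: j(t) = 0. Die Ableitung von dem Ruck ergibt den Snap: s(t) = 0. Aus der Gleichung für den Snap s(t) = 0, setzen wir t = 2 ein und erhalten s = 0.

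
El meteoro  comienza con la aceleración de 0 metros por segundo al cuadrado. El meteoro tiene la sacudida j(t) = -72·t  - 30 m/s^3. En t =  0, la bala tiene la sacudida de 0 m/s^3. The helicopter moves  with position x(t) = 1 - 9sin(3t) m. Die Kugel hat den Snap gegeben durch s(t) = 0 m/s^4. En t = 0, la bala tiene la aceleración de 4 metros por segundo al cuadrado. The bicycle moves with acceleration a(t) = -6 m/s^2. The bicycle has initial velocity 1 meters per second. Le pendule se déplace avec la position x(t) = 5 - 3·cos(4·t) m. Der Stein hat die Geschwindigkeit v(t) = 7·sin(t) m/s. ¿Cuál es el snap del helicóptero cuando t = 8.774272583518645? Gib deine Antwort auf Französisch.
Nous devons dériver notre équation de la position x(t) = 1 - 9·sin(3·t) 4 fois. En prenant d/dt de x(t), nous trouvons v(t) = -27·cos(3·t). En prenant d/dt de v(t), nous trouvons a(t) = 81·sin(3·t). En dérivant l'accélération, nous obtenons le jerk: j(t) = 243·cos(3·t). En dérivant le jerk, nous obtenons le snap: s(t) = -729·sin(3·t). Nous avons le snap s(t) = -729·sin(3·t). En substituant t = 8.774272583518645: s(8.774272583518645) = -676.801707973409.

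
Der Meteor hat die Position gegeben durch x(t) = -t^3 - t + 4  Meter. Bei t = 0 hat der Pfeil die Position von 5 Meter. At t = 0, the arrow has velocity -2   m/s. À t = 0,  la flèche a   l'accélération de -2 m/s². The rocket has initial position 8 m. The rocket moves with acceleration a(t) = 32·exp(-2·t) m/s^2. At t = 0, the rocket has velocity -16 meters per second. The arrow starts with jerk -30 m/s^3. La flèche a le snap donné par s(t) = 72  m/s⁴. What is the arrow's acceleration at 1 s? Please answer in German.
Ausgehend von dem Snap s(t) = 72, nehmen wir 2 Integrale. Die Stammfunktion von dem Snap ist der Ruck. Mit j(0) = -30 erhalten wir j(t) = 72·t - 30. Durch Integration von dem Ruck und Verwendung der Anfangsbedingung a(0) = -2, erhalten wir a(t) = 36·t^2 - 30·t - 2. Aus der Gleichung für die Beschleunigung a(t) = 36·t^2 - 30·t - 2, setzen wir t = 1 ein und erhalten a = 4.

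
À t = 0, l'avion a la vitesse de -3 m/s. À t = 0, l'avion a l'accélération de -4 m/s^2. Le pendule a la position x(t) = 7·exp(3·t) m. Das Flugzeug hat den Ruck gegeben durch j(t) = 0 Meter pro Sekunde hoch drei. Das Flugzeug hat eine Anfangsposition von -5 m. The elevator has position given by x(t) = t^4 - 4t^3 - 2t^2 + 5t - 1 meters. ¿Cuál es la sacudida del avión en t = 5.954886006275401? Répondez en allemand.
Mit j(t) = 0 und Einsetzen von t = 5.954886006275401, finden wir j = 0.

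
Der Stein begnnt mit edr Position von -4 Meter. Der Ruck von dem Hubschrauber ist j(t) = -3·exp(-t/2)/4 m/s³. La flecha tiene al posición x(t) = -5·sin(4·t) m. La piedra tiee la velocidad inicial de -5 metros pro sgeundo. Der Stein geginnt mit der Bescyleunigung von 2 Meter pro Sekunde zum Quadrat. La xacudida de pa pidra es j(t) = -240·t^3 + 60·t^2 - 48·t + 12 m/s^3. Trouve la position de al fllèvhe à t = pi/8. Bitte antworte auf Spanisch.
Usando x(t) = -5·sin(4·t) y sustituyendo t = pi/8, encontramos x = -5.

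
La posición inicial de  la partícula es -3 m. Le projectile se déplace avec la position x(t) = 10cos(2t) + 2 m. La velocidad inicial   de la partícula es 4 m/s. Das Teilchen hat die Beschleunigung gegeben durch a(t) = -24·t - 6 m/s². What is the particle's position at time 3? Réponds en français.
En partant de l'accélération a(t) = -24·t - 6, nous prenons 2 primitives. L'intégrale de l'accélération, avec v(0) = 4, donne la vitesse: v(t) = -12·t^2 - 6·t + 4. En intégrant la vitesse et en utilisant la condition initiale x(0) = -3, nous obtenons x(t) = -4·t^3 - 3·t^2 + 4·t - 3. En utilisant x(t) = -4·t^3 - 3·t^2 + 4·t - 3 et en substituant t = 3, nous trouvons x = -126.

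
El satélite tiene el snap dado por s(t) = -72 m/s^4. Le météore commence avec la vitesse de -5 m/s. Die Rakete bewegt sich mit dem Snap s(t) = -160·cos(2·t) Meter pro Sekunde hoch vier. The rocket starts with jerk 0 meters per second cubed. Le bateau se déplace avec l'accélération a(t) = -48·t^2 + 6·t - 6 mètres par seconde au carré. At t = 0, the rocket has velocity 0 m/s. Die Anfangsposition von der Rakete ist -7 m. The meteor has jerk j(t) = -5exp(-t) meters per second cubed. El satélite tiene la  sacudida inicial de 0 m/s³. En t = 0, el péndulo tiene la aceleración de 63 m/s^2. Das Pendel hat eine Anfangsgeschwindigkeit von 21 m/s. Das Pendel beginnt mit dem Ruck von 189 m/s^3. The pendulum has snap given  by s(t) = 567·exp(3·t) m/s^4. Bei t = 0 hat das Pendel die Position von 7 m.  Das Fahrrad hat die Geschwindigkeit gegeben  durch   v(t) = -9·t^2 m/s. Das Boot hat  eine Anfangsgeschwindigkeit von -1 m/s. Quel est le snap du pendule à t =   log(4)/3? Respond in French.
Nous avons le snap s(t) = 567·exp(3·t). En substituant t = log(4)/3: s(log(4)/3) = 2268.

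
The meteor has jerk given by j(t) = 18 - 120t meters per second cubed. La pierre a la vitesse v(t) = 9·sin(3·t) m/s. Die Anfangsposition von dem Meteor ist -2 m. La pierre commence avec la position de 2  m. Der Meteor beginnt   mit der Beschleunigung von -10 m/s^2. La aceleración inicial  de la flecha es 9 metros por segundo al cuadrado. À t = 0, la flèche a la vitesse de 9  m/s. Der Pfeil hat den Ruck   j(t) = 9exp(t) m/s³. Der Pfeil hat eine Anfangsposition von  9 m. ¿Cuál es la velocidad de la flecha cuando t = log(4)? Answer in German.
Wir müssen unsere Gleichung für den Ruck j(t) = 9·exp(t) 2-mal integrieren. Das Integral von dem Ruck ist die Beschleunigung. Mit a(0) = 9 erhalten wir a(t) = 9·exp(t). Die Stammfunktion von der Beschleunigung, mit v(0) = 9, ergibt die Geschwindigkeit: v(t) = 9·exp(t). Aus der Gleichung für die Geschwindigkeit v(t) = 9·exp(t), setzen wir t = log(4) ein und erhalten v = 36.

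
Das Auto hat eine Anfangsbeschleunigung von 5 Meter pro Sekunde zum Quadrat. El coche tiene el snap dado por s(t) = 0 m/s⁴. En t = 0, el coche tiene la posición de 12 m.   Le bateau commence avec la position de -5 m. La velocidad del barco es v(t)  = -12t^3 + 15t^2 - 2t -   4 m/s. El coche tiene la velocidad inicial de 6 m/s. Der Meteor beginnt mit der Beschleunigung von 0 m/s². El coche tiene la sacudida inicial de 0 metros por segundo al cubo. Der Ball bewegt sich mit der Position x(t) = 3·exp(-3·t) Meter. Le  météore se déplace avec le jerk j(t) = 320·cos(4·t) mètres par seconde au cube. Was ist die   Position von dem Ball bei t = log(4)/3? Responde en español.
De la ecuación de la posición x(t) = 3·exp(-3·t), sustituimos t = log(4)/3 para obtener x = 3/4.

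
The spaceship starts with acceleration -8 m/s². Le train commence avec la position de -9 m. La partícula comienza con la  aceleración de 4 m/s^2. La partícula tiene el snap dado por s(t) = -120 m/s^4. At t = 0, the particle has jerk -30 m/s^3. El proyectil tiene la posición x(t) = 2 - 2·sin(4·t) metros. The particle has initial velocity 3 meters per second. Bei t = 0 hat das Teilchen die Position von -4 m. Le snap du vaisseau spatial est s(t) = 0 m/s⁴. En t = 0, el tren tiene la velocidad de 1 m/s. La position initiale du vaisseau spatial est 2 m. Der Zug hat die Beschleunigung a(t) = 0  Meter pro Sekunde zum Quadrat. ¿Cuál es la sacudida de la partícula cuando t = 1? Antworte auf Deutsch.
Ausgehend von dem Snap s(t) = -120, nehmen wir 1 Integral. Die Stammfunktion von dem Snap ist der Ruck. Mit j(0) = -30 erhalten wir j(t) = -120·t - 30. Wir haben den Ruck j(t) = -120·t - 30. Durch Einsetzen von t = 1: j(1) = -150.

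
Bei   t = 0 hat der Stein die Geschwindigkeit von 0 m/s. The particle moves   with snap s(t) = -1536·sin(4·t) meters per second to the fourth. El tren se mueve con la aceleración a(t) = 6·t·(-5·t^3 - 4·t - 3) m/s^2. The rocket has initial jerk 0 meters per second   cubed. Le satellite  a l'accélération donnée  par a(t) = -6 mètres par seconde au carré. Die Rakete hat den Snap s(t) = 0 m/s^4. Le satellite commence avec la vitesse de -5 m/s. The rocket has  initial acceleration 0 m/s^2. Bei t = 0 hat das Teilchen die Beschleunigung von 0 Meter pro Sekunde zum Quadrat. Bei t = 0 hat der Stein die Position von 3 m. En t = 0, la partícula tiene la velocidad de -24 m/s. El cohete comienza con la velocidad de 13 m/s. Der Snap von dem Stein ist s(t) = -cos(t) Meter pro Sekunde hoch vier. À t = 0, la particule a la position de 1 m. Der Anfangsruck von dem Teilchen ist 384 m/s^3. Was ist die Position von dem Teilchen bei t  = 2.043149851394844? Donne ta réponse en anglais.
We must find the integral of our snap equation s(t) = -1536·sin(4·t) 4 times. Finding the integral of s(t) and using j(0) = 384: j(t) = 384·cos(4·t). Taking ∫j(t)dt and applying a(0) = 0, we find a(t) = 96·sin(4·t). The antiderivative of acceleration, with v(0) = -24, gives velocity: v(t) = -24·cos(4·t). Integrating velocity and using the initial condition x(0) = 1, we get x(t) = 1 - 6·sin(4·t). We have position x(t) = 1 - 6·sin(4·t). Substituting t = 2.043149851394844: x(2.043149851394844) = -4.69801588395782.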